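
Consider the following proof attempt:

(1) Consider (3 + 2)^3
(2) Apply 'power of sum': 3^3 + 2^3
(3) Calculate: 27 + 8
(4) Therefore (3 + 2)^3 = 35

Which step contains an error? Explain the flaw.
Step 2: Apply 'power of sum': 3^3 + 2^3

Step 2 incorrectly applies a non-existent rule '(a+b)^n = a^n + b^n'. This is false in general. The correct expansion uses the binomial theorem. The actual value is (3 + 2)^3 = 5^3 = 125, not 35.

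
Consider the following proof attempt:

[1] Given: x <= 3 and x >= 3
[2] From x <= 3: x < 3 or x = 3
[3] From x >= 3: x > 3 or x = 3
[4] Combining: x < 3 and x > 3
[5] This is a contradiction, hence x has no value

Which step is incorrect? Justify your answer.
Step 4: Combining: x < 3 and x > 3

Step 4 incorrectly combines the conditions. From x <= 3 and x >= 3, the intersection is x = 3. The error treats the 'or' cases as 'and' requirements. The correct conclusion is that x = 3 is the unique solution, not that no solution exists.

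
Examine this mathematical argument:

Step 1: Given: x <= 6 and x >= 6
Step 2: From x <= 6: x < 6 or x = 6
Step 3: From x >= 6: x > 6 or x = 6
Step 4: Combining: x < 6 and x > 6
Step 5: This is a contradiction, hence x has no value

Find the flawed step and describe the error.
Step 4: Combining: x < 6 and x > 6

Step 4 incorrectly combines the conditions. From x <= 6 and x >= 6, the intersection is x = 6. The error treats the 'or' cases as 'and' requirements. The correct conclusion is that x = 6 is the unique solution, not that no solution exists.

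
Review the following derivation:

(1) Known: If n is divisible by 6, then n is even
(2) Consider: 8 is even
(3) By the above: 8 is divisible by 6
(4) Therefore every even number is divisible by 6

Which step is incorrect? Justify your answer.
Step 3: By the above: 8 is divisible by 6

Step 3 commits the fallacy of affirming the consequent. The known fact 'divisible by 6 → even' does NOT imply 'even → divisible by 6'. That would be the converse, which is false. For example, 8 is even but 8 ÷ 6 = 1.33, which is not an integer.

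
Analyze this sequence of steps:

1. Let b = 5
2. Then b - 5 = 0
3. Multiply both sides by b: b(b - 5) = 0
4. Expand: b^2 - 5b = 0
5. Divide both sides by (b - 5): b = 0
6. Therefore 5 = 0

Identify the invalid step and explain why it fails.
Step 5: Divide both sides by (b - 5): b = 0

Step 5 divides both sides by (b - 5). However, since b = 5, we have (b - 5) = 0. Division by zero is undefined, making this step invalid.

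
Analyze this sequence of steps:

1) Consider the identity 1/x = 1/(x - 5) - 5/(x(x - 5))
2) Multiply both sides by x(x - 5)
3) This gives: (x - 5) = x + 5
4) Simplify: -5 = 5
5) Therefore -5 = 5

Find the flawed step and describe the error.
Step 3: This gives: (x - 5) = x + 5

Step 3 makes a sign error when clearing denominators. Multiplying -5/(x(x - 5)) by x(x - 5) gives -5, not +5. The correct result is (x - 5) = x - 5, which is trivially true, not (x - 5) = x + 5. (Step 1 is a valid identity: 1/(x - 5) - 5/(x(x - 5)) = (x - 5)/(x(x - 5)) = 1/x.)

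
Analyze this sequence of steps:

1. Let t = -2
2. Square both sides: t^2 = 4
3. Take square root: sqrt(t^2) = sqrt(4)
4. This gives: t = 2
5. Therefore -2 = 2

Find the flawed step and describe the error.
Step 4: This gives: t = 2

Step 4 incorrectly states that sqrt(t^2) = t. The correct identity is sqrt(t^2) = |t|. Since t = -2 < 0, we have sqrt(t^2) = |-2| = 2, not t = -2.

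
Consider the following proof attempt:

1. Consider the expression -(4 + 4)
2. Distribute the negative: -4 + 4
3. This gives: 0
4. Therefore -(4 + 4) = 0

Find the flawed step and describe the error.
Step 2: Distribute the negative: -4 + 4

Step 2 incorrectly distributes the negative sign. The correct distribution is -(4 + 4) = -4 - 4 = -8. The negative must be applied to both terms, not just the first. The error treats -(4 + 4) as -4 + 4, which equals 0 instead of -8.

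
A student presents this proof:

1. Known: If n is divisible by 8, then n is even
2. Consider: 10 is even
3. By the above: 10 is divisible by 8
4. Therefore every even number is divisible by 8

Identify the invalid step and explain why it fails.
Step 3: By the above: 10 is divisible by 8

Step 3 commits the fallacy of affirming the consequent. The known fact 'divisible by 8 → even' does NOT imply 'even → divisible by 8'. That would be the converse, which is false. For example, 10 is even but 10 ÷ 8 = 1.25, which is not an integer.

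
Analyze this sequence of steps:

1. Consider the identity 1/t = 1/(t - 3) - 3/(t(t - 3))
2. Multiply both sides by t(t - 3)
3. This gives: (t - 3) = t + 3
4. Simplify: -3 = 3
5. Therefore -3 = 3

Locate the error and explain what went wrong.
Step 3: This gives: (t - 3) = t + 3

Step 3 makes a sign error when clearing denominators. Multiplying -3/(t(t - 3)) by t(t - 3) gives -3, not +3. The correct result is (t - 3) = t - 3, which is trivially true, not (t - 3) = t + 3. (Step 1 is a valid identity: 1/(t - 3) - 3/(t(t - 3)) = (t - 3)/(t(t - 3)) = 1/t.)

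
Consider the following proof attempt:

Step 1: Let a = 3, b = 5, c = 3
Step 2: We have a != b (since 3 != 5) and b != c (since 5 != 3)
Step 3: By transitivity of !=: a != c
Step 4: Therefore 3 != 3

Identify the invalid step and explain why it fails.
Step 3: By transitivity of !=: a != c

Step 3 incorrectly applies transitivity to the '!=' relation. Transitivity states: if a R b and b R c, then a R c. However, '!=' is not transitive. Counterexample: 3 != 5 and 5 != 3, but 3 = 3 (both equal 3). Transitivity holds for relations like <, <=, =, but not for !=.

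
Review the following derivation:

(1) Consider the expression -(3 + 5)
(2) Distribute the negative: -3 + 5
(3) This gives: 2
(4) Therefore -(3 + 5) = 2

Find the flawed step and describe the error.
Step 2: Distribute the negative: -3 + 5

Step 2 incorrectly distributes the negative sign. The correct distribution is -(3 + 5) = -3 - 5 = -8. The negative must be applied to both terms, not just the first. The error treats -(3 + 5) as -3 + 5, which equals 2 instead of -8.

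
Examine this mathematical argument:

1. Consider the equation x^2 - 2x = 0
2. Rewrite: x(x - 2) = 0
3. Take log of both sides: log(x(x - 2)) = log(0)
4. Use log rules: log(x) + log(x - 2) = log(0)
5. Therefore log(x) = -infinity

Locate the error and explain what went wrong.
Step 3: Take log of both sides: log(x(x - 2)) = log(0)

Step 3 takes the logarithm of both sides, resulting in log(0) on the right side. The logarithm is only defined for positive numbers; log(0) is undefined (approaches negative infinity). This operation is invalid.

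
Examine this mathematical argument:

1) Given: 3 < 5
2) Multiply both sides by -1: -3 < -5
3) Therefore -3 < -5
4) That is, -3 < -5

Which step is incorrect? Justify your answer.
Step 2: Multiply both sides by -1: -3 < -5

Step 2 multiplies both sides by -1 but fails to reverse the inequality sign. When multiplying (or dividing) an inequality by a negative number, the direction must be reversed. Since 3 < 5, we should get -3 > -5, i.e., -3 > -5.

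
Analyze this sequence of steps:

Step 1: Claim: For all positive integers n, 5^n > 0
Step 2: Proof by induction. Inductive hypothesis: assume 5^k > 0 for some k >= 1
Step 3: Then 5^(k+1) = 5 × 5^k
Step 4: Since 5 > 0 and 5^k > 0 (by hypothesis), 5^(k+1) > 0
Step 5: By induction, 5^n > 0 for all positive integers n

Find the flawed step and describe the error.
Step 5: By induction, 5^n > 0 for all positive integers n

Step 5 concludes the proof by induction, but no base case was ever established. A valid induction proof requires: (1) a base case proving 5^1 > 0, and (2) an inductive step showing IF 5^k > 0 THEN 5^(k+1) > 0. Steps 2-4 correctly establish the inductive step, but without the base case the conclusion in step 5 does not follow.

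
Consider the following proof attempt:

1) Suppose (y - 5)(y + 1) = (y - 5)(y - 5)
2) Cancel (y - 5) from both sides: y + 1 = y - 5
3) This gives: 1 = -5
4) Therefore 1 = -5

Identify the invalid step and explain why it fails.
Step 2: Cancel (y - 5) from both sides: y + 1 = y - 5

Step 2 cancels (y - 5) from both sides. This is only valid if (y - 5) ≠ 0, i.e., y ≠ 5. When y = 5, both sides equal zero regardless of the other factors. The correct approach requires considering y = 5 as a separate case.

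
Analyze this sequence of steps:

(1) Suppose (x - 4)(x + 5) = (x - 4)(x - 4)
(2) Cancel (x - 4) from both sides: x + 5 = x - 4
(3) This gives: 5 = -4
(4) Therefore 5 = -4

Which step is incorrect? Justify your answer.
Step 2: Cancel (x - 4) from both sides: x + 5 = x - 4

Step 2 cancels (x - 4) from both sides. This is only valid if (x - 4) ≠ 0, i.e., x ≠ 4. When x = 4, both sides equal zero regardless of the other factors. The correct approach requires considering x = 4 as a separate case.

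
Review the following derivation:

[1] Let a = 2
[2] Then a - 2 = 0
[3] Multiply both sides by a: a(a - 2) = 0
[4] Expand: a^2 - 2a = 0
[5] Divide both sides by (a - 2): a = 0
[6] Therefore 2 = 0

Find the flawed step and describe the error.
Step 5: Divide both sides by (a - 2): a = 0

Step 5 divides both sides by (a - 2). However, since a = 2, we have (a - 2) = 0. Division by zero is undefined, making this step invalid.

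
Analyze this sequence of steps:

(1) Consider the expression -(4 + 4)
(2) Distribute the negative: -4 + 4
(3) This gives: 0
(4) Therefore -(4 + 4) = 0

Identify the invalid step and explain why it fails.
Step 2: Distribute the negative: -4 + 4

Step 2 incorrectly distributes the negative sign. The correct distribution is -(4 + 4) = -4 - 4 = -8. The negative must be applied to both terms, not just the first. The error treats -(4 + 4) as -4 + 4, which equals 0 instead of -8.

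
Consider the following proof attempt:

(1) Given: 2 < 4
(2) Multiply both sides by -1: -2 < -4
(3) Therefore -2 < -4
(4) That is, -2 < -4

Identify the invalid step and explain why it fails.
Step 2: Multiply both sides by -1: -2 < -4

Step 2 multiplies both sides by -1 but fails to reverse the inequality sign. When multiplying (or dividing) an inequality by a negative number, the direction must be reversed. Since 2 < 4, we should get -2 > -4, i.e., -2 > -4.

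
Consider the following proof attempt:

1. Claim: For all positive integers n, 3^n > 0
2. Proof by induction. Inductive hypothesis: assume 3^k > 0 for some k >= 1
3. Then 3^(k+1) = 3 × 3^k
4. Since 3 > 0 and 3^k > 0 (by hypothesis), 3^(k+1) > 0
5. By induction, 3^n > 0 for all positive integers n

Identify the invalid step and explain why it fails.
Step 5: By induction, 3^n > 0 for all positive integers n

Step 5 concludes the proof by induction, but no base case was ever established. A valid induction proof requires: (1) a base case proving 3^1 > 0, and (2) an inductive step showing IF 3^k > 0 THEN 3^(k+1) > 0. Steps 2-4 correctly establish the inductive step, but without the base case the conclusion in step 5 does not follow.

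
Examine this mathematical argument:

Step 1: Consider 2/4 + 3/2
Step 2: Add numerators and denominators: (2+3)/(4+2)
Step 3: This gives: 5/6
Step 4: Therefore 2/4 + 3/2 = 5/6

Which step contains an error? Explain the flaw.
Step 2: Add numerators and denominators: (2+3)/(4+2)

Step 2 incorrectly adds fractions by separately adding numerators and denominators. This is wrong. The correct method requires a common denominator: 2/4 + 3/2 = (2×2 + 3×4)/(4×2) = 16/8 = 2. The method used gives 5/6, which is different.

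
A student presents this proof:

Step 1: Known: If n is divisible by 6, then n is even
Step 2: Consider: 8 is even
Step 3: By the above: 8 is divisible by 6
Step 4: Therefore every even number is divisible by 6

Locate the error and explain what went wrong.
Step 3: By the above: 8 is divisible by 6

Step 3 commits the fallacy of affirming the consequent. The known fact 'divisible by 6 → even' does NOT imply 'even → divisible by 6'. That would be the converse, which is false. For example, 8 is even but 8 ÷ 6 = 1.33, which is not an integer.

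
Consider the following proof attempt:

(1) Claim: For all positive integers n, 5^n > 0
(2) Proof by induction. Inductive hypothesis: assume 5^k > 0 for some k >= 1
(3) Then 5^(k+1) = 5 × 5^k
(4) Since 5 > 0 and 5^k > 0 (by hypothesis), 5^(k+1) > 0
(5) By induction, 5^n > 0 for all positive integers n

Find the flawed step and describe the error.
Step 5: By induction, 5^n > 0 for all positive integers n

Step 5 concludes the proof by induction, but no base case was ever established. A valid induction proof requires: (1) a base case proving 5^1 > 0, and (2) an inductive step showing IF 5^k > 0 THEN 5^(k+1) > 0. Steps 2-4 correctly establish the inductive step, but without the base case the conclusion in step 5 does not follow.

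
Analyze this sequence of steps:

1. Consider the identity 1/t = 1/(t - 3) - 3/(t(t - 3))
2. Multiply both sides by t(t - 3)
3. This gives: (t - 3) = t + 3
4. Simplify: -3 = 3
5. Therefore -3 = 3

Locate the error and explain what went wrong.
Step 3: This gives: (t - 3) = t + 3

Step 3 makes a sign error when clearing denominators. Multiplying -3/(t(t - 3)) by t(t - 3) gives -3, not +3. The correct result is (t - 3) = t - 3, which is trivially true, not (t - 3) = t + 3. (Step 1 is a valid identity: 1/(t - 3) - 3/(t(t - 3)) = (t - 3)/(t(t - 3)) = 1/t.)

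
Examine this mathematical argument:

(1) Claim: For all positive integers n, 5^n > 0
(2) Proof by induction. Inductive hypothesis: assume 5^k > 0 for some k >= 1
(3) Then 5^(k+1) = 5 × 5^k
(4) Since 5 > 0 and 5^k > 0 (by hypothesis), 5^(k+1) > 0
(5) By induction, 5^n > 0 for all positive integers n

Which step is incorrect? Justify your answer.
Step 5: By induction, 5^n > 0 for all positive integers n

Step 5 concludes the proof by induction, but no base case was ever established. A valid induction proof requires: (1) a base case proving 5^1 > 0, and (2) an inductive step showing IF 5^k > 0 THEN 5^(k+1) > 0. Steps 2-4 correctly establish the inductive step, but without the base case the conclusion in step 5 does not follow.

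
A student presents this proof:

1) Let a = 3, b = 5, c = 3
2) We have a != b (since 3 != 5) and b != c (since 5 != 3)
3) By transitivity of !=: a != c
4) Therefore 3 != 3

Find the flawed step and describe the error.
Step 3: By transitivity of !=: a != c

Step 3 incorrectly applies transitivity to the '!=' relation. Transitivity states: if a R b and b R c, then a R c. However, '!=' is not transitive. Counterexample: 3 != 5 and 5 != 3, but 3 = 3 (both equal 3). Transitivity holds for relations like <, <=, =, but not for !=.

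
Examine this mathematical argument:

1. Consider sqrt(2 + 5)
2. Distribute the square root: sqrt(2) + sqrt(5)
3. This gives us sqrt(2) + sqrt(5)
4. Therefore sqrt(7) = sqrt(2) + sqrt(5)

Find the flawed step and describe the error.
Step 2: Distribute the square root: sqrt(2) + sqrt(5)

Step 2 incorrectly 'distributes' the square root over addition. The square root function does not distribute: sqrt(a + b) ≠ sqrt(a) + sqrt(b). In fact, sqrt(2 + 5) = sqrt(7) ≈ 2.6458, while sqrt(2) + sqrt(5) ≈ 3.6503.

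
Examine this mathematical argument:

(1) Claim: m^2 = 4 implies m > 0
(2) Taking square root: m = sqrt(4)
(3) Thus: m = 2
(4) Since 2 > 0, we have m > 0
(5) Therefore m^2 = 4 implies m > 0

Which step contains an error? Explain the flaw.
Step 2: Taking square root: m = sqrt(4)

Step 2 takes the square root and assumes the positive root only. The equation m^2 = 4 actually has two solutions: m = 2 and m = -2. The proof silently assumes m > 0 without justification, then uses this assumption to conclude m > 0, which is circular. The counterexample m = -2 shows the claim is false.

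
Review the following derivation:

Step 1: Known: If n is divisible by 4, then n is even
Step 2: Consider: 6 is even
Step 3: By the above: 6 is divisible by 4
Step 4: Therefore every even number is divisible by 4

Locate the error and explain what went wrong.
Step 3: By the above: 6 is divisible by 4

Step 3 commits the fallacy of affirming the consequent. The known fact 'divisible by 4 → even' does NOT imply 'even → divisible by 4'. That would be the converse, which is false. For example, 6 is even but 6 ÷ 4 = 1.50, which is not an integer.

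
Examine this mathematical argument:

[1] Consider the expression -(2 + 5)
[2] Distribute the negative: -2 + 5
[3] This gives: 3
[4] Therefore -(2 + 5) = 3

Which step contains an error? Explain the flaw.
Step 2: Distribute the negative: -2 + 5

Step 2 incorrectly distributes the negative sign. The correct distribution is -(2 + 5) = -2 - 5 = -7. The negative must be applied to both terms, not just the first. The error treats -(2 + 5) as -2 + 5, which equals 3 instead of -7.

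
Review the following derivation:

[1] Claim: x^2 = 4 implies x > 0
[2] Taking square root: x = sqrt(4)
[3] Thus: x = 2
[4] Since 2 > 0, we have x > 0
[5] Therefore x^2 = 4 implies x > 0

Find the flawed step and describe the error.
Step 2: Taking square root: x = sqrt(4)

Step 2 takes the square root and assumes the positive root only. The equation x^2 = 4 actually has two solutions: x = 2 and x = -2. The proof silently assumes x > 0 without justification, then uses this assumption to conclude x > 0, which is circular. The counterexample x = -2 shows the claim is false.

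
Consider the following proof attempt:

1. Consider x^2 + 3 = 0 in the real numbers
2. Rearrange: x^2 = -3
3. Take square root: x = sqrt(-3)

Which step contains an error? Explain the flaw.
Step 3: Take square root: x = sqrt(-3)

Step 3 takes the square root of -3, which is negative. In the real number system, the square root of a negative number is undefined. The equation x^2 + 3 = 0 has no real solutions. Square roots of negative numbers only exist in the complex numbers.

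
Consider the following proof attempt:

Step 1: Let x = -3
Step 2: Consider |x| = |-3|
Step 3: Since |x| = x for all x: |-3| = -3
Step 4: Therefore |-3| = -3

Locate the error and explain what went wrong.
Step 3: Since |x| = x for all x: |-3| = -3

Step 3 incorrectly states that |x| = x for all x. The correct definition is |x| = x when x >= 0, and |x| = -x when x < 0. Since -3 < 0, we have |-3| = -(-3) = 3, not -3.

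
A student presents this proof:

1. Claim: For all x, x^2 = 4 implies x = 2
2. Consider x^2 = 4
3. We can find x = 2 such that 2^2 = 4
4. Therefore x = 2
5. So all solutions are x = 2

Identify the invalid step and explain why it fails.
Step 4: Therefore x = 2

Step 4 incorrectly concludes that x = 2 is the only solution. The proof shows that x = 2 is A solution (existence), but does not show it is the ONLY solution (uniqueness). In fact, x = -2 is also a solution since (-2)^2 = 4. Finding one solution doesn't prove there are no others.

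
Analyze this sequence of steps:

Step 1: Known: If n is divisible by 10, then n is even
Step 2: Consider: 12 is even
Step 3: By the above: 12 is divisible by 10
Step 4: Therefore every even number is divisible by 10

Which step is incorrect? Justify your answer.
Step 3: By the above: 12 is divisible by 10

Step 3 commits the fallacy of affirming the consequent. The known fact 'divisible by 10 → even' does NOT imply 'even → divisible by 10'. That would be the converse, which is false. For example, 12 is even but 12 ÷ 10 = 1.20, which is not an integer.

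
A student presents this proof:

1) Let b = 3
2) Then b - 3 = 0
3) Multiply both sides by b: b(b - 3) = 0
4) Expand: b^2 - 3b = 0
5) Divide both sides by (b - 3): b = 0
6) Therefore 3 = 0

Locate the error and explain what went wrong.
Step 5: Divide both sides by (b - 3): b = 0

Step 5 divides both sides by (b - 3). However, since b = 3, we have (b - 3) = 0. Division by zero is undefined, making this step invalid.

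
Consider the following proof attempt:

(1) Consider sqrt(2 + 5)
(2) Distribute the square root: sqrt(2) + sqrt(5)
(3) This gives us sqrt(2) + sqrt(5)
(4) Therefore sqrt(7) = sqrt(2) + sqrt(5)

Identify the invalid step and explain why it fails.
Step 2: Distribute the square root: sqrt(2) + sqrt(5)

Step 2 incorrectly 'distributes' the square root over addition. The square root function does not distribute: sqrt(a + b) ≠ sqrt(a) + sqrt(b). In fact, sqrt(2 + 5) = sqrt(7) ≈ 2.6458, while sqrt(2) + sqrt(5) ≈ 3.6503.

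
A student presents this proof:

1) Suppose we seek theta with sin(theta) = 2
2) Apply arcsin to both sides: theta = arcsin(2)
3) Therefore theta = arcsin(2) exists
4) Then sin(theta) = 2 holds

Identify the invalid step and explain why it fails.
Step 2: Apply arcsin to both sides: theta = arcsin(2)

Step 2 applies arcsin to 2. However, arcsin(x) is only defined for x in [-1, 1] because sin(theta) can only produce values in that range. Since |2| > 1, arcsin(2) is undefined. There is no angle whose sine equals 2.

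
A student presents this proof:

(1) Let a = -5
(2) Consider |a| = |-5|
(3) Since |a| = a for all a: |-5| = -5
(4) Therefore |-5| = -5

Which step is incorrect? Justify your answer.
Step 3: Since |a| = a for all a: |-5| = -5

Step 3 incorrectly states that |a| = a for all a. The correct definition is |a| = a when a >= 0, and |a| = -a when a < 0. Since -5 < 0, we have |-5| = -(-5) = 5, not -5.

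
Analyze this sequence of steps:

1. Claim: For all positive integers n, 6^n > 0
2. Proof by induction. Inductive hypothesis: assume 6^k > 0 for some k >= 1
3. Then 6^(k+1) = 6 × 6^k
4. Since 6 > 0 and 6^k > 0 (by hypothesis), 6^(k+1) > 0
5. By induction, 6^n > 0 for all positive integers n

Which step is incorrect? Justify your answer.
Step 5: By induction, 6^n > 0 for all positive integers n

Step 5 concludes the proof by induction, but no base case was ever established. A valid induction proof requires: (1) a base case proving 6^1 > 0, and (2) an inductive step showing IF 6^k > 0 THEN 6^(k+1) > 0. Steps 2-4 correctly establish the inductive step, but without the base case the conclusion in step 5 does not follow.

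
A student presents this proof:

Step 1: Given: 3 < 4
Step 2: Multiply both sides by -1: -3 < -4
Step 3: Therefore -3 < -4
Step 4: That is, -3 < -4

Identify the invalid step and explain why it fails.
Step 2: Multiply both sides by -1: -3 < -4

Step 2 multiplies both sides by -1 but fails to reverse the inequality sign. When multiplying (or dividing) an inequality by a negative number, the direction must be reversed. Since 3 < 4, we should get -3 > -4, i.e., -3 > -4.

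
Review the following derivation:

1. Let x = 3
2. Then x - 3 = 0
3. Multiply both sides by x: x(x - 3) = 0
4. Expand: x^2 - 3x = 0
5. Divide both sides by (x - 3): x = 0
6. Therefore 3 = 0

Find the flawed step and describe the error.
Step 5: Divide both sides by (x - 3): x = 0

Step 5 divides both sides by (x - 3). However, since x = 3, we have (x - 3) = 0. Division by zero is undefined, making this step invalid.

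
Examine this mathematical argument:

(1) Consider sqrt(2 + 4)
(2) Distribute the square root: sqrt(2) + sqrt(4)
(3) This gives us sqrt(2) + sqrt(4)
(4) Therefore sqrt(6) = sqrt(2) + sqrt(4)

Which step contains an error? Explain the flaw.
Step 2: Distribute the square root: sqrt(2) + sqrt(4)

Step 2 incorrectly 'distributes' the square root over addition. The square root function does not distribute: sqrt(a + b) ≠ sqrt(a) + sqrt(b). In fact, sqrt(2 + 4) = sqrt(6) ≈ 2.4495, while sqrt(2) + sqrt(4) ≈ 3.4142.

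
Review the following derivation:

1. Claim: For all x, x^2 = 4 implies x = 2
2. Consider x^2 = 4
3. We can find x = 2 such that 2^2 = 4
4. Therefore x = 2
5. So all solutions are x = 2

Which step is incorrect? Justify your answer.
Step 4: Therefore x = 2

Step 4 incorrectly concludes that x = 2 is the only solution. The proof shows that x = 2 is A solution (existence), but does not show it is the ONLY solution (uniqueness). In fact, x = -2 is also a solution since (-2)^2 = 4. Finding one solution doesn't prove there are no others.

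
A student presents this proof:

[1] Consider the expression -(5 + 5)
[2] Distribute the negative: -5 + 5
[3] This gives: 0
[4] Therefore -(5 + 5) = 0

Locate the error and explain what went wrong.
Step 2: Distribute the negative: -5 + 5

Step 2 incorrectly distributes the negative sign. The correct distribution is -(5 + 5) = -5 - 5 = -10. The negative must be applied to both terms, not just the first. The error treats -(5 + 5) as -5 + 5, which equals 0 instead of -10.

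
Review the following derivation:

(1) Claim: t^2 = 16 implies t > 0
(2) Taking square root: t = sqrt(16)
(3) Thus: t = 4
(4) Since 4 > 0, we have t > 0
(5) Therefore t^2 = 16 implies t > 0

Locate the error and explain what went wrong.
Step 2: Taking square root: t = sqrt(16)

Step 2 takes the square root and assumes the positive root only. The equation t^2 = 16 actually has two solutions: t = 4 and t = -4. The proof silently assumes t > 0 without justification, then uses this assumption to conclude t > 0, which is circular. The counterexample t = -4 shows the claim is false.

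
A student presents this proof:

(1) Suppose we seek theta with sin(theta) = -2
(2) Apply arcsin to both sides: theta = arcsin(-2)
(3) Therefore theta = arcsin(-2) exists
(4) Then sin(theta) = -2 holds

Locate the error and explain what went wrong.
Step 2: Apply arcsin to both sides: theta = arcsin(-2)

Step 2 applies arcsin to -2. However, arcsin(x) is only defined for x in [-1, 1] because sin(theta) can only produce values in that range. Since |-2| > 1, arcsin(-2) is undefined. There is no angle whose sine equals -2.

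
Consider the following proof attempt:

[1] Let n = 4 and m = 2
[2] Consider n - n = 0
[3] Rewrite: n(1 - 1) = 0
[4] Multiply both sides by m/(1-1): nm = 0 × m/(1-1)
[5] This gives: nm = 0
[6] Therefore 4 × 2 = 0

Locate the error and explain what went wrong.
Step 4: Multiply both sides by m/(1-1): nm = 0 × m/(1-1)

Step 4 multiplies both sides by m/(1-1). However, 1-1 = 0, so this is multiplication by m/0, which is undefined. We cannot multiply by an undefined expression.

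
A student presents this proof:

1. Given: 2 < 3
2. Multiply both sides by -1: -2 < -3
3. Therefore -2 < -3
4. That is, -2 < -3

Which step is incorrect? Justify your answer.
Step 2: Multiply both sides by -1: -2 < -3

Step 2 multiplies both sides by -1 but fails to reverse the inequality sign. When multiplying (or dividing) an inequality by a negative number, the direction must be reversed. Since 2 < 3, we should get -2 > -3, i.e., -2 > -3.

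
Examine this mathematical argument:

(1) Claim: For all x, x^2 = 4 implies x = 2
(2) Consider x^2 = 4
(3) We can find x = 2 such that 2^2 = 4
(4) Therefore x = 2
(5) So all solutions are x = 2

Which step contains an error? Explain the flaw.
Step 4: Therefore x = 2

Step 4 incorrectly concludes that x = 2 is the only solution. The proof shows that x = 2 is A solution (existence), but does not show it is the ONLY solution (uniqueness). In fact, x = -2 is also a solution since (-2)^2 = 4. Finding one solution doesn't prove there are no others.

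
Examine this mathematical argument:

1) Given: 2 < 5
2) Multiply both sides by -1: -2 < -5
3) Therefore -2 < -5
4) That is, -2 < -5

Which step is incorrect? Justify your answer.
Step 2: Multiply both sides by -1: -2 < -5

Step 2 multiplies both sides by -1 but fails to reverse the inequality sign. When multiplying (or dividing) an inequality by a negative number, the direction must be reversed. Since 2 < 5, we should get -2 > -5, i.e., -2 > -5.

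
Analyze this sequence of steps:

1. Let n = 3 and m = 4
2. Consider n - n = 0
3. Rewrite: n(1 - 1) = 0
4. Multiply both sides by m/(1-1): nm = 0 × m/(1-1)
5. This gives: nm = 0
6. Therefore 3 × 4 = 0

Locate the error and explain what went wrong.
Step 4: Multiply both sides by m/(1-1): nm = 0 × m/(1-1)

Step 4 multiplies both sides by m/(1-1). However, 1-1 = 0, so this is multiplication by m/0, which is undefined. We cannot multiply by an undefined expression.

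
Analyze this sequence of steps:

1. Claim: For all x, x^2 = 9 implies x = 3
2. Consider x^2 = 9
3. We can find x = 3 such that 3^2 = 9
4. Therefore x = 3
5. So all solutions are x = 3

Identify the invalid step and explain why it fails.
Step 4: Therefore x = 3

Step 4 incorrectly concludes that x = 3 is the only solution. The proof shows that x = 3 is A solution (existence), but does not show it is the ONLY solution (uniqueness). In fact, x = -3 is also a solution since (-3)^2 = 9. Finding one solution doesn't prove there are no others.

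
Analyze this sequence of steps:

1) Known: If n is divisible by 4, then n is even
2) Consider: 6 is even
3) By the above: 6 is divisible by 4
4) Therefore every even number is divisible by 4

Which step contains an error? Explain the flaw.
Step 3: By the above: 6 is divisible by 4

Step 3 commits the fallacy of affirming the consequent. The known fact 'divisible by 4 → even' does NOT imply 'even → divisible by 4'. That would be the converse, which is false. For example, 6 is even but 6 ÷ 4 = 1.50, which is not an integer.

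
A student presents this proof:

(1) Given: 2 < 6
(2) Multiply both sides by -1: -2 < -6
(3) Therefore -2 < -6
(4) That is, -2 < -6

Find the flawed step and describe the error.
Step 2: Multiply both sides by -1: -2 < -6

Step 2 multiplies both sides by -1 but fails to reverse the inequality sign. When multiplying (or dividing) an inequality by a negative number, the direction must be reversed. Since 2 < 6, we should get -2 > -6, i.e., -2 > -6.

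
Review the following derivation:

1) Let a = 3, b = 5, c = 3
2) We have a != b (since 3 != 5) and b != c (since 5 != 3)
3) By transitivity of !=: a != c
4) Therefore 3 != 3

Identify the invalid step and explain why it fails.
Step 3: By transitivity of !=: a != c

Step 3 incorrectly applies transitivity to the '!=' relation. Transitivity states: if a R b and b R c, then a R c. However, '!=' is not transitive. Counterexample: 3 != 5 and 5 != 3, but 3 = 3 (both equal 3). Transitivity holds for relations like <, <=, =, but not for !=.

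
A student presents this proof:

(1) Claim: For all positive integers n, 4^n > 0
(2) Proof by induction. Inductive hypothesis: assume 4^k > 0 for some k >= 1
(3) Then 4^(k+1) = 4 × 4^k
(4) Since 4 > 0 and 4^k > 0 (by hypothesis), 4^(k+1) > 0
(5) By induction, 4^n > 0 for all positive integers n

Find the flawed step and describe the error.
Step 5: By induction, 4^n > 0 for all positive integers n

Step 5 concludes the proof by induction, but no base case was ever established. A valid induction proof requires: (1) a base case proving 4^1 > 0, and (2) an inductive step showing IF 4^k > 0 THEN 4^(k+1) > 0. Steps 2-4 correctly establish the inductive step, but without the base case the conclusion in step 5 does not follow.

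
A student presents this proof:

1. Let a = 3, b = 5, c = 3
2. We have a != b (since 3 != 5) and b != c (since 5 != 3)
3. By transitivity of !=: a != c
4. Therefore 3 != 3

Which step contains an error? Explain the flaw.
Step 3: By transitivity of !=: a != c

Step 3 incorrectly applies transitivity to the '!=' relation. Transitivity states: if a R b and b R c, then a R c. However, '!=' is not transitive. Counterexample: 3 != 5 and 5 != 3, but 3 = 3 (both equal 3). Transitivity holds for relations like <, <=, =, but not for !=.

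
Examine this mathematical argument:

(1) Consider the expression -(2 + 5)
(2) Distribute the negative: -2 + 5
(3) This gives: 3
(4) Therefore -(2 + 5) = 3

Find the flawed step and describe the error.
Step 2: Distribute the negative: -2 + 5

Step 2 incorrectly distributes the negative sign. The correct distribution is -(2 + 5) = -2 - 5 = -7. The negative must be applied to both terms, not just the first. The error treats -(2 + 5) as -2 + 5, which equals 3 instead of -7.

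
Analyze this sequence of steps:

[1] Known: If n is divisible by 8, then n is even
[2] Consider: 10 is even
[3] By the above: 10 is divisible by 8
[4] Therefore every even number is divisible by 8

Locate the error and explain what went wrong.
Step 3: By the above: 10 is divisible by 8

Step 3 commits the fallacy of affirming the consequent. The known fact 'divisible by 8 → even' does NOT imply 'even → divisible by 8'. That would be the converse, which is false. For example, 10 is even but 10 ÷ 8 = 1.25, which is not an integer.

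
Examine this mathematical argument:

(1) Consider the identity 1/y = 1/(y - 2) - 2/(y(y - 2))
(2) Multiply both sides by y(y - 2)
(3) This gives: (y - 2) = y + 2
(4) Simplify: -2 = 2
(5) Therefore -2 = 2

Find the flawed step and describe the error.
Step 3: This gives: (y - 2) = y + 2

Step 3 makes a sign error when clearing denominators. Multiplying -2/(y(y - 2)) by y(y - 2) gives -2, not +2. The correct result is (y - 2) = y - 2, which is trivially true, not (y - 2) = y + 2. (Step 1 is a valid identity: 1/(y - 2) - 2/(y(y - 2)) = (y - 2)/(y(y - 2)) = 1/y.)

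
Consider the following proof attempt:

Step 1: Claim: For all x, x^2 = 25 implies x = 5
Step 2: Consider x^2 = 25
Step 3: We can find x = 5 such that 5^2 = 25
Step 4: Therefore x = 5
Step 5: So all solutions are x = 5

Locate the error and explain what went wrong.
Step 4: Therefore x = 5

Step 4 incorrectly concludes that x = 5 is the only solution. The proof shows that x = 5 is A solution (existence), but does not show it is the ONLY solution (uniqueness). In fact, x = -5 is also a solution since (-5)^2 = 25. Finding one solution doesn't prove there are no others.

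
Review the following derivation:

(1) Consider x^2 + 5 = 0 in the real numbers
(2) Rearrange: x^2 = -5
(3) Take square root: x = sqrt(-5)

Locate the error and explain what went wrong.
Step 3: Take square root: x = sqrt(-5)

Step 3 takes the square root of -5, which is negative. In the real number system, the square root of a negative number is undefined. The equation x^2 + 5 = 0 has no real solutions. Square roots of negative numbers only exist in the complex numbers.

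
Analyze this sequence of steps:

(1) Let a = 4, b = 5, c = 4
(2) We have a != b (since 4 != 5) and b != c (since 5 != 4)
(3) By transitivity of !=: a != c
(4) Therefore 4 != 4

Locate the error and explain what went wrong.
Step 3: By transitivity of !=: a != c

Step 3 incorrectly applies transitivity to the '!=' relation. Transitivity states: if a R b and b R c, then a R c. However, '!=' is not transitive. Counterexample: 4 != 5 and 5 != 4, but 4 = 4 (both equal 4). Transitivity holds for relations like <, <=, =, but not for !=.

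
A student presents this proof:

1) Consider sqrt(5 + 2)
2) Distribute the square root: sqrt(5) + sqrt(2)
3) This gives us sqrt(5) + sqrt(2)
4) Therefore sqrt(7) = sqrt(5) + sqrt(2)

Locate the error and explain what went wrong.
Step 2: Distribute the square root: sqrt(5) + sqrt(2)

Step 2 incorrectly 'distributes' the square root over addition. The square root function does not distribute: sqrt(a + b) ≠ sqrt(a) + sqrt(b). In fact, sqrt(5 + 2) = sqrt(7) ≈ 2.6458, while sqrt(5) + sqrt(2) ≈ 3.6503.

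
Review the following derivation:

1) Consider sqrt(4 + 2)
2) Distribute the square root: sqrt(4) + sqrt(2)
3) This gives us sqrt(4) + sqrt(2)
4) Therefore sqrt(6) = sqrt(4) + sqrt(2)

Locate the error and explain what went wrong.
Step 2: Distribute the square root: sqrt(4) + sqrt(2)

Step 2 incorrectly 'distributes' the square root over addition. The square root function does not distribute: sqrt(a + b) ≠ sqrt(a) + sqrt(b). In fact, sqrt(4 + 2) = sqrt(6) ≈ 2.4495, while sqrt(4) + sqrt(2) ≈ 3.4142.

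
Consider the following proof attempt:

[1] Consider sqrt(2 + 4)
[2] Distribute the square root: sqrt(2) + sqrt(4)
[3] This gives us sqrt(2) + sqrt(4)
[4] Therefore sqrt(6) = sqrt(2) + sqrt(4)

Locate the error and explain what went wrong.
Step 2: Distribute the square root: sqrt(2) + sqrt(4)

Step 2 incorrectly 'distributes' the square root over addition. The square root function does not distribute: sqrt(a + b) ≠ sqrt(a) + sqrt(b). In fact, sqrt(2 + 4) = sqrt(6) ≈ 2.4495, while sqrt(2) + sqrt(4) ≈ 3.4142.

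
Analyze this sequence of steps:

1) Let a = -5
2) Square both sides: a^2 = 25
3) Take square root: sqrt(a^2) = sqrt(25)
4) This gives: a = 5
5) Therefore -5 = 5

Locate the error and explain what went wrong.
Step 4: This gives: a = 5

Step 4 incorrectly states that sqrt(a^2) = a. The correct identity is sqrt(a^2) = |a|. Since a = -5 < 0, we have sqrt(a^2) = |-5| = 5, not a = -5.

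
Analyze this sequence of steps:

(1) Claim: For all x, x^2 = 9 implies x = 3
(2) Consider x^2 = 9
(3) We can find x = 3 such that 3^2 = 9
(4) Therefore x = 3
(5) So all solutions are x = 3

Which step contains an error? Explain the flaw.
Step 4: Therefore x = 3

Step 4 incorrectly concludes that x = 3 is the only solution. The proof shows that x = 3 is A solution (existence), but does not show it is the ONLY solution (uniqueness). In fact, x = -3 is also a solution since (-3)^2 = 9. Finding one solution doesn't prove there are no others.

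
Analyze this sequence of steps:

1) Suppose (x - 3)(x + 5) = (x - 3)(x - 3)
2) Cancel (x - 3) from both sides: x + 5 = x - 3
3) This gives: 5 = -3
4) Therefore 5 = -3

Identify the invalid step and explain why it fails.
Step 2: Cancel (x - 3) from both sides: x + 5 = x - 3

Step 2 cancels (x - 3) from both sides. This is only valid if (x - 3) ≠ 0, i.e., x ≠ 3. When x = 3, both sides equal zero regardless of the other factors. The correct approach requires considering x = 3 as a separate case.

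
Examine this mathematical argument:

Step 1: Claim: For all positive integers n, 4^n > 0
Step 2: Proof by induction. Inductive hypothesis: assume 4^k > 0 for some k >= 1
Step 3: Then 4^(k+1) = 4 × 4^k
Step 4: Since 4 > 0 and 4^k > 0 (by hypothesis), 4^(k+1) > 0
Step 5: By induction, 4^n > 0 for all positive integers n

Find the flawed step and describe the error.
Step 5: By induction, 4^n > 0 for all positive integers n

Step 5 concludes the proof by induction, but no base case was ever established. A valid induction proof requires: (1) a base case proving 4^1 > 0, and (2) an inductive step showing IF 4^k > 0 THEN 4^(k+1) > 0. Steps 2-4 correctly establish the inductive step, but without the base case the conclusion in step 5 does not follow.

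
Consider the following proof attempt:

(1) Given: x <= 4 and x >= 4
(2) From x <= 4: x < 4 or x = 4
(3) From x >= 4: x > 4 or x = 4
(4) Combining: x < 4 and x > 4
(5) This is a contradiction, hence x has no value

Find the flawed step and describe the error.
Step 4: Combining: x < 4 and x > 4

Step 4 incorrectly combines the conditions. From x <= 4 and x >= 4, the intersection is x = 4. The error treats the 'or' cases as 'and' requirements. The correct conclusion is that x = 4 is the unique solution, not that no solution exists.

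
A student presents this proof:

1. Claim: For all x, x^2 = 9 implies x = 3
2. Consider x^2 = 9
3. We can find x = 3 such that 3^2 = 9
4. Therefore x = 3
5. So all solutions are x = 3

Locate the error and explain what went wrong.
Step 4: Therefore x = 3

Step 4 incorrectly concludes that x = 3 is the only solution. The proof shows that x = 3 is A solution (existence), but does not show it is the ONLY solution (uniqueness). In fact, x = -3 is also a solution since (-3)^2 = 9. Finding one solution doesn't prove there are no others.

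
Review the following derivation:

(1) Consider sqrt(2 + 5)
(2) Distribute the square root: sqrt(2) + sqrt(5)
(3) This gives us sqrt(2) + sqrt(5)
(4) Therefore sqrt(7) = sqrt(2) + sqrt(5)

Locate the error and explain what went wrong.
Step 2: Distribute the square root: sqrt(2) + sqrt(5)

Step 2 incorrectly 'distributes' the square root over addition. The square root function does not distribute: sqrt(a + b) ≠ sqrt(a) + sqrt(b). In fact, sqrt(2 + 5) = sqrt(7) ≈ 2.6458, while sqrt(2) + sqrt(5) ≈ 3.6503.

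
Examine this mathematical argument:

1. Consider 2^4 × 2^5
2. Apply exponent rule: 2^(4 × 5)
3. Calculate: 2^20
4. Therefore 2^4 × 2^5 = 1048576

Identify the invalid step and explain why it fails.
Step 2: Apply exponent rule: 2^(4 × 5)

Step 2 incorrectly states that a^b × a^c = a^(b×c). The correct rule is a^b × a^c = a^(b+c). The actual value is 2^4 × 2^5 = 2^9 = 512, not 2^20 = 1048576.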